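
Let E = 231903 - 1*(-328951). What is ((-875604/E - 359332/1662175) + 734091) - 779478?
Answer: -21156560118315689/466118748725 ≈ -45389.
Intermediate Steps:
E = 560854 (E = 231903 + 328951 = 560854)
((-875604/E - 359332/1662175) + 734091) - 779478 = ((-875604/560854 - 359332/1662175) + 734091) - 779478 = ((-875604*1/560854 - 359332*1/1662175) + 734091) - 779478 = ((-437802/280427 - 359332/1662175) + 734091) - 779478 = (-828469934114/466118748725 + 734091) - 779478 = 342172749900349861/466118748725 - 779478 = -21156560118315689/466118748725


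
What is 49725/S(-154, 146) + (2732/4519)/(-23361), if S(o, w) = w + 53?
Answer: 5249386107607/21008103441 ≈ 249.87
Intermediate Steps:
S(o, w) = 53 + w
49725/S(-154, 146) + (2732/4519)/(-23361) = 49725/(53 + 146) + (2732/4519)/(-23361) = 49725/199 + (2732*(1/4519))*(-1/23361) = 49725*(1/199) + (2732/4519)*(-1/23361) = 49725/199 - 2732/105568359 = 5249386107607/21008103441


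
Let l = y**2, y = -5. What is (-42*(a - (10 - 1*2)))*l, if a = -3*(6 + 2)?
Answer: 33600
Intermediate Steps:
l = 25 (l = (-5)**2 = 25)
a = -24 (a = -3*8 = -24)
(-42*(a - (10 - 1*2)))*l = -42*(-24 - (10 - 1*2))*25 = -42*(-24 - (10 - 2))*25 = -42*(-24 - 1*8)*25 = -42*(-24 - 8)*25 = -42*(-32)*25 = 1344*25 = 33600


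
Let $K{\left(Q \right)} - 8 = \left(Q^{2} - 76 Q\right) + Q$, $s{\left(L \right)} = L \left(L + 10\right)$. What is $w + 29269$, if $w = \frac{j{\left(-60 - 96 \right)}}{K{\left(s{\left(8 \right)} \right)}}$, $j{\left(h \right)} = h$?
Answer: $\frac{72762695}{2486} \approx 29269.0$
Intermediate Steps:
$s{\left(L \right)} = L \left(10 + L\right)$
$K{\left(Q \right)} = 8 + Q^{2} - 75 Q$ ($K{\left(Q \right)} = 8 + \left(\left(Q^{2} - 76 Q\right) + Q\right) = 8 + \left(Q^{2} - 75 Q\right) = 8 + Q^{2} - 75 Q$)
$w = - \frac{39}{2486}$ ($w = \frac{-60 - 96}{8 + \left(8 \left(10 + 8\right)\right)^{2} - 75 \cdot 8 \left(10 + 8\right)} = - \frac{156}{8 + \left(8 \cdot 18\right)^{2} - 75 \cdot 8 \cdot 18} = - \frac{156}{8 + 144^{2} - 10800} = - \frac{156}{8 + 20736 - 10800} = - \frac{156}{9944} = \left(-156\right) \frac{1}{9944} = - \frac{39}{2486} \approx -0.015688$)
$w + 29269 = - \frac{39}{2486} + 29269 = \frac{72762695}{2486}$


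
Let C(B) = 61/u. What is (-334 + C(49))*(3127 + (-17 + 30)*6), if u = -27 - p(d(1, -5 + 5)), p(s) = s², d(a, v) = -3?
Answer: -38732425/36 ≈ -1.0759e+6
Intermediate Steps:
u = -36 (u = -27 - 1*(-3)² = -27 - 1*9 = -27 - 9 = -36)
C(B) = -61/36 (C(B) = 61/(-36) = 61*(-1/36) = -61/36)
(-334 + C(49))*(3127 + (-17 + 30)*6) = (-334 - 61/36)*(3127 + (-17 + 30)*6) = -12085*(3127 + 13*6)/36 = -12085*(3127 + 78)/36 = -12085/36*3205 = -38732425/36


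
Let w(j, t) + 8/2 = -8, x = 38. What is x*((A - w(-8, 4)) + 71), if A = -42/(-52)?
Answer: 41401/13 ≈ 3184.7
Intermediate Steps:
w(j, t) = -12 (w(j, t) = -4 - 8 = -12)
A = 21/26 (A = -42*(-1/52) = 21/26 ≈ 0.80769)
x*((A - w(-8, 4)) + 71) = 38*((21/26 - 1*(-12)) + 71) = 38*((21/26 + 12) + 71) = 38*(333/26 + 71) = 38*(2179/26) = 41401/13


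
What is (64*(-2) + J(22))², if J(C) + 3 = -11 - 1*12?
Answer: 23716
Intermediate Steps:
J(C) = -26 (J(C) = -3 + (-11 - 1*12) = -3 + (-11 - 12) = -3 - 23 = -26)
(64*(-2) + J(22))² = (64*(-2) - 26)² = (-128 - 26)² = (-154)² = 23716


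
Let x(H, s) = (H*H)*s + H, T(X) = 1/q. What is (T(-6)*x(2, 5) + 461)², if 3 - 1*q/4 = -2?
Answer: 21353641/100 ≈ 2.1354e+5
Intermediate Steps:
q = 20 (q = 12 - 4*(-2) = 12 + 8 = 20)
T(X) = 1/20
x(H, s) = H + s*H² (x(H, s) = H²*s + H = s*H² + H = H + s*H²)
(T(-6)*x(2, 5) + 461)² = ((2*(1 + 2*5))/20 + 461)² = ((2*(1 + 10))/20 + 461)² = ((2*11)/20 + 461)² = ((1/20)*22 + 461)² = (11/10 + 461)² = (4621/10)² = 21353641/100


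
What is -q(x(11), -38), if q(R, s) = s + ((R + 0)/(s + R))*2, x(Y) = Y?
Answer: 1048/27 ≈ 38.815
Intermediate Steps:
q(R, s) = s + 2*R/(R + s) (q(R, s) = s + (R/(R + s))*2 = s + 2*R/(R + s))
-q(x(11), -38) = -((-38)² + 2*11 + 11*(-38))/(11 - 38) = -(1444 + 22 - 418)/(-27) = -(-1)*1048/27 = -1*(-1048/27) = 1048/27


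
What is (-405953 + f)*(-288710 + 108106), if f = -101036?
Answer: 91564241356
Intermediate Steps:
(-405953 + f)*(-288710 + 108106) = (-405953 - 101036)*(-288710 + 108106) = -506989*(-180604) = 91564241356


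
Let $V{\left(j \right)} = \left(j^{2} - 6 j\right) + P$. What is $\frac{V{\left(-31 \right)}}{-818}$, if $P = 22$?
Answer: $- \frac{1169}{818} \approx -1.4291$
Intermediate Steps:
$V{\left(j \right)} = 22 + j^{2} - 6 j$ ($V{\left(j \right)} = \left(j^{2} - 6 j\right) + 22 = 22 + j^{2} - 6 j$)
$\frac{V{\left(-31 \right)}}{-818} = \frac{22 + \left(-31\right)^{2} - -186}{-818} = \left(22 + 961 + 186\right) \left(- \frac{1}{818}\right) = 1169 \left(- \frac{1}{818}\right) = - \frac{1169}{818}$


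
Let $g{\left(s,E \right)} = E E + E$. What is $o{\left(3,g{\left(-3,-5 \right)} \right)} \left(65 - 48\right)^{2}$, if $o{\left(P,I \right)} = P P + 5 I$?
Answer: $31501$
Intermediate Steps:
$g{\left(s,E \right)} = E + E^{2}$ ($g{\left(s,E \right)} = E^{2} + E = E + E^{2}$)
$o{\left(P,I \right)} = P^{2} + 5 I$
$o{\left(3,g{\left(-3,-5 \right)} \right)} \left(65 - 48\right)^{2} = \left(3^{2} + 5 \left(- 5 \left(1 - 5\right)\right)\right) \left(65 - 48\right)^{2} = \left(9 + 5 \left(\left(-5\right) \left(-4\right)\right)\right) 17^{2} = \left(9 + 5 \cdot 20\right) 289 = \left(9 + 100\right) 289 = 109 \cdot 289 = 31501$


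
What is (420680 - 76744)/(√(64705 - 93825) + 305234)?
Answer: 26245240256/23291955969 - 687872*I*√455/23291955969 ≈ 1.1268 - 0.00062995*I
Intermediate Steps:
(420680 - 76744)/(√(64705 - 93825) + 305234) = 343936/(√(-29120) + 305234) = 343936/(8*I*√455 + 305234) = 343936/(305234 + 8*I*√455)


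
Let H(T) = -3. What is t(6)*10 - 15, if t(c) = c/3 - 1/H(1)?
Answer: 25/3 ≈ 8.3333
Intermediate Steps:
t(c) = ⅓ + c/3 (t(c) = c/3 - 1/(-3) = c*(⅓) - 1*(-⅓) = c/3 + ⅓ = ⅓ + c/3)
t(6)*10 - 15 = (⅓ + (⅓)*6)*10 - 15 = (⅓ + 2)*10 - 15 = (7/3)*10 - 15 = 70/3 - 15 = 25/3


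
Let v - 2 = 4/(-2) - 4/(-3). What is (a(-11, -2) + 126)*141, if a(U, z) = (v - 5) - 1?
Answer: 17108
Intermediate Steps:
v = 4/3 (v = 2 + (4/(-2) - 4/(-3)) = 2 + (4*(-½) - 4*(-⅓)) = 2 + (-2 + 4/3) = 2 - ⅔ = 4/3 ≈ 1.3333)
a(U, z) = -14/3 (a(U, z) = (4/3 - 5) - 1 = -11/3 - 1 = -14/3)
(a(-11, -2) + 126)*141 = (-14/3 + 126)*141 = (364/3)*141 = 17108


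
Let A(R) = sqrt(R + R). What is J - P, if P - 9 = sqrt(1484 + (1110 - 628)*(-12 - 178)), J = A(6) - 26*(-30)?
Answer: 771 + 2*sqrt(3) - 4*I*sqrt(5631) ≈ 774.46 - 300.16*I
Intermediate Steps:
A(R) = sqrt(2)*sqrt(R) (A(R) = sqrt(2*R) = sqrt(2)*sqrt(R))
J = 780 + 2*sqrt(3) (J = sqrt(2)*sqrt(6) - 26*(-30) = 2*sqrt(3) + 780 = 780 + 2*sqrt(3) ≈ 783.46)
P = 9 + 4*I*sqrt(5631) (P = 9 + sqrt(1484 + (1110 - 628)*(-12 - 178)) = 9 + sqrt(1484 + 482*(-190)) = 9 + sqrt(1484 - 91580) = 9 + sqrt(-90096) = 9 + 4*I*sqrt(5631) ≈ 9.0 + 300.16*I)
J - P = (780 + 2*sqrt(3)) - (9 + 4*I*sqrt(5631)) = (780 + 2*sqrt(3)) + (-9 - 4*I*sqrt(5631)) = 771 + 2*sqrt(3) - 4*I*sqrt(5631)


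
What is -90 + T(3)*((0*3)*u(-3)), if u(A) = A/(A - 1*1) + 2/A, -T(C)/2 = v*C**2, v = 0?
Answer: -90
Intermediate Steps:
T(C) = 0 (T(C) = -0*C**2 = -2*0 = 0)
u(A) = 2/A + A/(-1 + A) (u(A) = A/(A - 1) + 2/A = A/(-1 + A) + 2/A = 2/A + A/(-1 + A))
-90 + T(3)*((0*3)*u(-3)) = -90 + 0*((0*3)*((-2 + (-3)**2 + 2*(-3))/((-3)*(-1 - 3)))) = -90 + 0*(0*(-1/3*(-2 + 9 - 6)/(-4))) = -90 + 0*(0*(-1/3*(-1/4)*1)) = -90 + 0*(0*(1/12)) = -90 + 0*0 = -90 + 0 = -90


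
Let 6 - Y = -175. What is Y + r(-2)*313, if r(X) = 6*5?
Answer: 9571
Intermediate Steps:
Y = 181 (Y = 6 - 1*(-175) = 6 + 175 = 181)
r(X) = 30
Y + r(-2)*313 = 181 + 30*313 = 181 + 9390 = 9571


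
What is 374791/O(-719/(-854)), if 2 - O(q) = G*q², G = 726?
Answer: -136670536478/186927527 ≈ -731.14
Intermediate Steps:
O(q) = 2 - 726*q²
374791/O(-719/(-854)) = 374791/(2 - 726*(-719/(-854))²) = 374791/(2 - 726*(-719*(-1/854))²) = 374791/(2 - 726*(719/854)²) = 374791/(2 - 726*516961/729316) = 374791/(2 - 187656843/364658) = 374791/(-186927527/364658) = 374791*(-364658/186927527) = -136670536478/186927527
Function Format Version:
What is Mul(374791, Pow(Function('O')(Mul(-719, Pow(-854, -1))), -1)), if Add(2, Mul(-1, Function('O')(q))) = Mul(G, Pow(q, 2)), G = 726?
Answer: Rational(-136670536478, 186927527) ≈ -731.14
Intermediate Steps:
Function('O')(q) = Add(2, Mul(-726, Pow(q, 2))) (Function('O')(q) = Add(2, Mul(-1, Mul(726, Pow(q, 2)))) = Add(2, Mul(-726, Pow(q, 2))))
Mul(374791, Pow(Function('O')(Mul(-719, Pow(-854, -1))), -1)) = Mul(374791, Pow(Add(2, Mul(-726, Pow(Mul(-719, Pow(-854, -1)), 2))), -1)) = Mul(374791, Pow(Add(2, Mul(-726, Pow(Mul(-719, Rational(-1, 854)), 2))), -1)) = Mul(374791, Pow(Add(2, Mul(-726, Pow(Rational(719, 854), 2))), -1)) = Mul(374791, Pow(Add(2, Mul(-726, Rational(516961, 729316))), -1)) = Mul(374791, Pow(Add(2, Rational(-187656843, 364658)), -1)) = Mul(374791, Pow(Rational(-186927527, 364658), -1)) = Mul(374791, Rational(-364658, 186927527)) = Rational(-136670536478, 186927527)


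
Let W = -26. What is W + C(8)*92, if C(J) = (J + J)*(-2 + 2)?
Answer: -26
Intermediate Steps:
C(J) = 0 (C(J) = (2*J)*0 = 0)
W + C(8)*92 = -26 + 0*92 = -26 + 0 = -26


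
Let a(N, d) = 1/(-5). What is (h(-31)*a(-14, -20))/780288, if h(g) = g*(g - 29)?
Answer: -31/65024 ≈ -0.00047675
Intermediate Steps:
a(N, d) = -1/5
h(g) = g*(-29 + g)
(h(-31)*a(-14, -20))/780288 = (-31*(-29 - 31)*(-1/5))/780288 = (-31*(-60)*(-1/5))*(1/780288) = (1860*(-1/5))*(1/780288) = -372*1/780288 = -31/65024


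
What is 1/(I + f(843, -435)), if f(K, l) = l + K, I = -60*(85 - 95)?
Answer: 1/1008 ≈ 0.00099206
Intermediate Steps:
I = 600 (I = -60*(-10) = 600)
f(K, l) = K + l
1/(I + f(843, -435)) = 1/(600 + (843 - 435)) = 1/(600 + 408) = 1/1008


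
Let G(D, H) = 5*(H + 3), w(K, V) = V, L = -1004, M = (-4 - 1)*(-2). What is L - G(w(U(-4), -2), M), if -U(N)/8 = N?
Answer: -1069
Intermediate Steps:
U(N) = -8*N
M = 10 (M = -5*(-2) = 10)
G(D, H) = 15 + 5*H (G(D, H) = 5*(3 + H) = 15 + 5*H)
L - G(w(U(-4), -2), M) = -1004 - (15 + 5*10) = -1004 - (15 + 50) = -1004 - 1*65 = -1004 - 65 = -1069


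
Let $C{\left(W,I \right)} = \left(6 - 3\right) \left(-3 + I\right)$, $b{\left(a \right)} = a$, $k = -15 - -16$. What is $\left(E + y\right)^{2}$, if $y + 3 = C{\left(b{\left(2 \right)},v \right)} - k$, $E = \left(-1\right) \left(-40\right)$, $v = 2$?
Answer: $1089$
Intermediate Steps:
$E = 40$
$k = 1$ ($k = -15 + 16 = 1$)
$C{\left(W,I \right)} = -9 + 3 I$ ($C{\left(W,I \right)} = 3 \left(-3 + I\right) = -9 + 3 I$)
$y = -7$ ($y = -3 + \left(\left(-9 + 3 \cdot 2\right) - 1\right) = -3 + \left(\left(-9 + 6\right) - 1\right) = -3 - 4 = -7$)
$\left(E + y\right)^{2} = \left(40 - 7\right)^{2} = 33^{2} = 1089$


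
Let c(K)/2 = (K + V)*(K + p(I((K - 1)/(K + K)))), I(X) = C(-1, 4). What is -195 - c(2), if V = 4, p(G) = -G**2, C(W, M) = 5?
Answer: 81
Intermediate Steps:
I(X) = 5
c(K) = 2*(-25 + K)*(4 + K) (c(K) = 2*((K + 4)*(K - 1*5**2)) = 2*((4 + K)*(K - 1*25)) = 2*((4 + K)*(K - 25)) = 2*((4 + K)*(-25 + K)) = 2*((-25 + K)*(4 + K)) = 2*(-25 + K)*(4 + K))
-195 - c(2) = -195 - (-200 - 42*2 + 2*2**2) = -195 - (-200 - 84 + 2*4) = -195 - (-200 - 84 + 8) = -195 - 1*(-276) = -195 + 276 = 81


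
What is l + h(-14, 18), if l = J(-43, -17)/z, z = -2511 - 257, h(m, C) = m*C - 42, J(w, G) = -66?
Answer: -406863/1384 ≈ -293.98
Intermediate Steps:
h(m, C) = -42 + C*m (h(m, C) = C*m - 42 = -42 + C*m)
z = -2768
l = 33/1384 (l = -66/(-2768) = -66*(-1/2768) = 33/1384 ≈ 0.023844)
l + h(-14, 18) = 33/1384 + (-42 + 18*(-14)) = 33/1384 + (-42 - 252) = 33/1384 - 294 = -406863/1384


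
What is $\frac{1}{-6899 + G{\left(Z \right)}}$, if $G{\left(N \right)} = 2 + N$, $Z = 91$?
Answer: $- \frac{1}{6806} \approx -0.00014693$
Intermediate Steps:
$\frac{1}{-6899 + G{\left(Z \right)}} = \frac{1}{-6899 + \left(2 + 91\right)} = \frac{1}{-6899 + 93} = \frac{1}{-6806} = - \frac{1}{6806}$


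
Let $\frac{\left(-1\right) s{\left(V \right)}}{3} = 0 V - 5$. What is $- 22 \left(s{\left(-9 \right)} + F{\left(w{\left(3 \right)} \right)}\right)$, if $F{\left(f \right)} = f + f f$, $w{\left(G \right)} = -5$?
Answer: $-770$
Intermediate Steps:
$s{\left(V \right)} = 15$ ($s{\left(V \right)} = - 3 \left(0 V - 5\right) = - 3 \left(0 - 5\right) = \left(-3\right) \left(-5\right) = 15$)
$F{\left(f \right)} = f + f^{2}$
$- 22 \left(s{\left(-9 \right)} + F{\left(w{\left(3 \right)} \right)}\right) = - 22 \left(15 - 5 \left(1 - 5\right)\right) = - 22 \left(15 - -20\right) = - 22 \left(15 + 20\right) = \left(-22\right) 35 = -770$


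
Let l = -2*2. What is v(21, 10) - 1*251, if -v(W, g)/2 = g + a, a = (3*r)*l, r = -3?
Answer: -343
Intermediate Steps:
l = -4
a = 36 (a = (3*(-3))*(-4) = -9*(-4) = 36)
v(W, g) = -72 - 2*g (v(W, g) = -2*(g + 36) = -2*(36 + g) = -72 - 2*g)
v(21, 10) - 1*251 = (-72 - 2*10) - 1*251 = (-72 - 20) - 251 = -92 - 251 = -343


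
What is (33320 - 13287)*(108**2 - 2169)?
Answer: 190213335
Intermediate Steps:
(33320 - 13287)*(108**2 - 2169) = 20033*(11664 - 2169) = 20033*9495 = 190213335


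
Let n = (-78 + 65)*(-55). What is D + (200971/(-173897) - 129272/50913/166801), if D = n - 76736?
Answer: -112268936418293689888/1476792329512761 ≈ -76022.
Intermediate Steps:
n = 715 (n = -13*(-55) = 715)
D = -76021 (D = 715 - 76736 = -76021)
D + (200971/(-173897) - 129272/50913/166801) = -76021 + (200971/(-173897) - 129272/50913/166801) = -76021 + (200971*(-1/173897) - 129272*1/50913*(1/166801)) = -76021 + (-200971/173897 - 129272/50913*1/166801) = -76021 + (-200971/173897 - 129272/8492339313) = -76021 - 1706736404085907/1476792329512761 = -112268936418293689888/1476792329512761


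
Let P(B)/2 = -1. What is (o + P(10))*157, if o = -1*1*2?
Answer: -628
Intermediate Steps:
o = -2 (o = -1*2 = -2)
P(B) = -2 (P(B) = 2*(-1) = -2)
(o + P(10))*157 = (-2 - 2)*157 = -4*157 = -628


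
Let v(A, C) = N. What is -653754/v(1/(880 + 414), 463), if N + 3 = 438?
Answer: -217918/145 ≈ -1502.9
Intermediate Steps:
N = 435 (N = -3 + 438 = 435)
v(A, C) = 435
-653754/v(1/(880 + 414), 463) = -653754/435 = -653754*1/435 = -217918/145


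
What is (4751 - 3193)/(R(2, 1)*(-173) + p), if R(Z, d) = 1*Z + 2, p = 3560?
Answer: 779/1434 ≈ 0.54324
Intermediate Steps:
R(Z, d) = 2 + Z (R(Z, d) = Z + 2 = 2 + Z)
(4751 - 3193)/(R(2, 1)*(-173) + p) = (4751 - 3193)/((2 + 2)*(-173) + 3560) = 1558/(4*(-173) + 3560) = 1558/(-692 + 3560) = 1558/2868 = 1558*(1/2868) = 779/1434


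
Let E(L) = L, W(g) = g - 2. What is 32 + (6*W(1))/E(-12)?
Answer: 65/2 ≈ 32.500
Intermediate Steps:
W(g) = -2 + g
32 + (6*W(1))/E(-12) = 32 + (6*(-2 + 1))/(-12) = 32 + (6*(-1))*(-1/12) = 32 - 6*(-1/12) = 32 + ½ = 65/2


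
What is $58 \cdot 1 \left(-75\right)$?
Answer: $-4350$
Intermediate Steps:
$58 \cdot 1 \left(-75\right) = 58 \left(-75\right) = -4350$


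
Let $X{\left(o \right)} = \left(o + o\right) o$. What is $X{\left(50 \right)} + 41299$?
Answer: $46299$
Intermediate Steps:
$X{\left(o \right)} = 2 o^{2}$ ($X{\left(o \right)} = 2 o o = 2 o^{2}$)
$X{\left(50 \right)} + 41299 = 2 \cdot 50^{2} + 41299 = 2 \cdot 2500 + 41299 = 5000 + 41299 = 46299$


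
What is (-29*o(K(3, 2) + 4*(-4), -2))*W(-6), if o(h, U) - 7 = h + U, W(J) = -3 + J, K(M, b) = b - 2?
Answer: -2871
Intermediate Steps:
K(M, b) = -2 + b
o(h, U) = 7 + U + h (o(h, U) = 7 + (h + U) = 7 + (U + h) = 7 + U + h)
(-29*o(K(3, 2) + 4*(-4), -2))*W(-6) = (-29*(7 - 2 + ((-2 + 2) + 4*(-4))))*(-3 - 6) = -29*(7 - 2 + (0 - 16))*(-9) = -29*(7 - 2 - 16)*(-9) = -29*(-11)*(-9) = 319*(-9) = -2871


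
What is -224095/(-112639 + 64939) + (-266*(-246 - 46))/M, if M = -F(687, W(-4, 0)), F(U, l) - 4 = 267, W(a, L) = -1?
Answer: -728844931/2585340 ≈ -281.91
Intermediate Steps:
F(U, l) = 271 (F(U, l) = 4 + 267 = 271)
M = -271 (M = -1*271 = -271)
-224095/(-112639 + 64939) + (-266*(-246 - 46))/M = -224095/(-112639 + 64939) - 266*(-246 - 46)/(-271) = -224095/(-47700) - 266*(-292)*(-1/271) = -224095*(-1/47700) + 77672*(-1/271) = 44819/9540 - 77672/271 = -728844931/2585340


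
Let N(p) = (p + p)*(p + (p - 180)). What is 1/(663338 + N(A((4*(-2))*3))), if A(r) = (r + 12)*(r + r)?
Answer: 1/1783082 ≈ 5.6083e-7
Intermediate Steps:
A(r) = 2*r*(12 + r) (A(r) = (12 + r)*(2*r) = 2*r*(12 + r))
N(p) = 2*p*(-180 + 2*p) (N(p) = (2*p)*(p + (-180 + p)) = (2*p)*(-180 + 2*p) = 2*p*(-180 + 2*p))
1/(663338 + N(A((4*(-2))*3))) = 1/(663338 + 4*(2*((4*(-2))*3)*(12 + (4*(-2))*3))*(-90 + 2*((4*(-2))*3)*(12 + (4*(-2))*3))) = 1/(663338 + 4*(2*(-8*3)*(12 - 8*3))*(-90 + 2*(-8*3)*(12 - 8*3))) = 1/(663338 + 4*(2*(-24)*(12 - 24))*(-90 + 2*(-24)*(12 - 24))) = 1/(663338 + 4*(2*(-24)*(-12))*(-90 + 2*(-24)*(-12))) = 1/(663338 + 4*576*(-90 + 576)) = 1/(663338 + 4*576*486) = 1/(663338 + 1119744) = 1/1783082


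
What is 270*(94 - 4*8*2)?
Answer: 8100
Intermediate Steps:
270*(94 - 4*8*2) = 270*(94 - 32*2) = 270*(94 - 64) = 270*30 = 8100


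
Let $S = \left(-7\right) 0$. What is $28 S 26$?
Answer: $0$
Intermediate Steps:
$S = 0$
$28 S 26 = 28 \cdot 0 \cdot 26 = 0 \cdot 26 = 0$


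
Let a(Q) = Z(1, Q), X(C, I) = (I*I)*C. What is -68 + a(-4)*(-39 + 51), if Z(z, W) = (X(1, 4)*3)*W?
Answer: -2372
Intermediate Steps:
X(C, I) = C*I² (X(C, I) = I²*C = C*I²)
Z(z, W) = 48*W (Z(z, W) = ((1*4²)*3)*W = ((1*16)*3)*W = (16*3)*W = 48*W)
a(Q) = 48*Q
-68 + a(-4)*(-39 + 51) = -68 + (48*(-4))*(-39 + 51) = -68 - 192*12 = -68 - 2304 = -2372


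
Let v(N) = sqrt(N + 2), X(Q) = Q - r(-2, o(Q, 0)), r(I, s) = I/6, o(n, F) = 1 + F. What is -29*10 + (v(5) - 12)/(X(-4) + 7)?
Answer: -1468/5 + 3*sqrt(7)/10 ≈ -292.81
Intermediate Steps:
r(I, s) = I/6 (r(I, s) = I*(1/6) = I/6)
X(Q) = 1/3 + Q (X(Q) = Q - (-2)/6 = Q - 1*(-1/3) = Q + 1/3 = 1/3 + Q)
v(N) = sqrt(2 + N)
-29*10 + (v(5) - 12)/(X(-4) + 7) = -29*10 + (sqrt(2 + 5) - 12)/((1/3 - 4) + 7) = -290 + (sqrt(7) - 12)/(-11/3 + 7) = -290 + (-12 + sqrt(7))/(10/3) = -290 + (-12 + sqrt(7))*(3/10) = -290 + (-18/5 + 3*sqrt(7)/10) = -1468/5 + 3*sqrt(7)/10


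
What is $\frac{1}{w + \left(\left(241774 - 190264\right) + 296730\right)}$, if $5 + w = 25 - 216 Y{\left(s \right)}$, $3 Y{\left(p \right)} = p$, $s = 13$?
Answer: $\frac{1}{347324} \approx 2.8792 \cdot 10^{-6}$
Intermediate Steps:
$Y{\left(p \right)} = \frac{p}{3}$
$w = -916$ ($w = -5 + \left(25 - 216 \cdot \frac{1}{3} \cdot 13\right) = -5 + \left(25 - 936\right) = -5 - 911 = -916$)
$\frac{1}{w + \left(\left(241774 - 190264\right) + 296730\right)} = \frac{1}{-916 + \left(\left(241774 - 190264\right) + 296730\right)} = \frac{1}{-916 + \left(51510 + 296730\right)} = \frac{1}{-916 + 348240} = \frac{1}{347324}$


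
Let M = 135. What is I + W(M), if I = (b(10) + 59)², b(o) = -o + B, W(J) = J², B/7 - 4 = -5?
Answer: 19989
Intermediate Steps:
B = -7 (B = 28 + 7*(-5) = 28 - 35 = -7)
b(o) = -7 - o (b(o) = -o - 7 = -7 - o)
I = 1764 (I = ((-7 - 1*10) + 59)² = ((-7 - 10) + 59)² = (-17 + 59)² = 42² = 1764)
I + W(M) = 1764 + 135² = 1764 + 18225 = 19989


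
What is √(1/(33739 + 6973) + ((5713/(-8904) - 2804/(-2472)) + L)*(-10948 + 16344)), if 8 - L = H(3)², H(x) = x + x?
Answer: I*√1832868277841533296630/111123404 ≈ 385.27*I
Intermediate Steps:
H(x) = 2*x
L = -28 (L = 8 - (2*3)² = 8 - 1*6² = 8 - 1*36 = 8 - 36 = -28)
√(1/(33739 + 6973) + ((5713/(-8904) - 2804/(-2472)) + L)*(-10948 + 16344)) = √(1/(33739 + 6973) + ((5713/(-8904) - 2804/(-2472)) - 28)*(-10948 + 16344)) = √(1/40712 + ((5713*(-1/8904) - 2804*(-1/2472)) - 28)*5396) = √(1/40712 + ((-5713/8904 + 701/618) - 28)*5396) = √(1/40712 + (150615/305704 - 28)*5396) = √(1/40712 - 8409097/305704*5396) = √(1/40712 - 11343871853/76426) = √(-32987979343065/222246808) = I*√1832868277841533296630/111123404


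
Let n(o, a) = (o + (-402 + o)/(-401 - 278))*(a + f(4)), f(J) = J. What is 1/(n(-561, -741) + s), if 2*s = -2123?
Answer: 1358/558613627 ≈ 2.4310e-6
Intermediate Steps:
s = -2123/2 (s = (½)*(-2123) = -2123/2 ≈ -1061.5)
n(o, a) = (4 + a)*(402/679 + 678*o/679) (n(o, a) = (o + (-402 + o)/(-401 - 278))*(a + 4) = (o + (-402 + o)/(-679))*(4 + a) = (o + (-402 + o)*(-1/679))*(4 + a) = (o + (402/679 - o/679))*(4 + a) = (402/679 + 678*o/679)*(4 + a) = (4 + a)*(402/679 + 678*o/679))
1/(n(-561, -741) + s) = 1/((1608/679 + (402/679)*(-741) + (2712/679)*(-561) + (678/679)*(-741)*(-561)) - 2123/2) = 1/((1608/679 - 297882/679 - 1521432/679 + 281845278/679) - 2123/2) = 1/(280027572/679 - 2123/2) = 1/(558613627/1358) = 1358/558613627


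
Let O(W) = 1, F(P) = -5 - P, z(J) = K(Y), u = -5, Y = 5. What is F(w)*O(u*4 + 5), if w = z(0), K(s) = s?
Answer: -10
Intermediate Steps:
z(J) = 5
w = 5
F(w)*O(u*4 + 5) = (-5 - 1*5)*1 = (-5 - 5)*1 = -10*1 = -10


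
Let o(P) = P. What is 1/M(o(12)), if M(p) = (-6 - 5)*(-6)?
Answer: 1/66 ≈ 0.015152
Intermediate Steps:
M(p) = 66 (M(p) = -11*(-6) = 66)
1/M(o(12)) = 1/66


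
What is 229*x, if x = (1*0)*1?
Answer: 0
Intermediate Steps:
x = 0 (x = 0*1 = 0)
229*x = 229*0 = 0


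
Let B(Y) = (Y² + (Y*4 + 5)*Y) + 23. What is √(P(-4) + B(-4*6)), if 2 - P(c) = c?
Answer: √2789 ≈ 52.811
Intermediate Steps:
P(c) = 2 - c
B(Y) = 23 + Y² + Y*(5 + 4*Y) (B(Y) = (Y² + (4*Y + 5)*Y) + 23 = (Y² + (5 + 4*Y)*Y) + 23 = (Y² + Y*(5 + 4*Y)) + 23 = 23 + Y² + Y*(5 + 4*Y))
√(P(-4) + B(-4*6)) = √((2 - 1*(-4)) + (23 + 5*(-4*6) + 5*(-4*6)²)) = √((2 + 4) + (23 + 5*(-24) + 5*(-24)²)) = √(6 + (23 - 120 + 5*576)) = √(6 + (23 - 120 + 2880)) = √(6 + 2783) = √2789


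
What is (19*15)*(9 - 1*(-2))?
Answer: 3135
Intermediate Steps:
(19*15)*(9 - 1*(-2)) = 285*(9 + 2) = 285*11 = 3135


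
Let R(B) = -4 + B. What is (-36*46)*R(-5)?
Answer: 14904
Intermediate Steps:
(-36*46)*R(-5) = (-36*46)*(-4 - 5) = -1656*(-9) = 14904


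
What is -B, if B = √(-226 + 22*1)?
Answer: -2*I*√51 ≈ -14.283*I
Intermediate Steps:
B = 2*I*√51 (B = √(-226 + 22) = √(-204) = 2*I*√51 ≈ 14.283*I)
-B = -2*I*√51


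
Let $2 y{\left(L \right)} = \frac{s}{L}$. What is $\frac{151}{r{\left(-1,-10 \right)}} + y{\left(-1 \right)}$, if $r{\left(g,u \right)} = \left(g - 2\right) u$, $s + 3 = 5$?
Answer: $\frac{121}{30} \approx 4.0333$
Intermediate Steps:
$s = 2$ ($s = -3 + 5 = 2$)
$r{\left(g,u \right)} = u \left(-2 + g\right)$ ($r{\left(g,u \right)} = \left(g - 2\right) u = \left(-2 + g\right) u = u \left(-2 + g\right)$)
$y{\left(L \right)} = \frac{1}{L}$ ($y{\left(L \right)} = \frac{2 \frac{1}{L}}{2} = \frac{1}{L}$)
$\frac{151}{r{\left(-1,-10 \right)}} + y{\left(-1 \right)} = \frac{151}{\left(-10\right) \left(-2 - 1\right)} + \frac{1}{-1} = \frac{151}{\left(-10\right) \left(-3\right)} - 1 = \frac{151}{30} - 1 = \frac{121}{30}$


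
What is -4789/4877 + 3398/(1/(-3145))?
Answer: -52119089459/4877 ≈ -1.0687e+7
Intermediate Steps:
-4789/4877 + 3398/(1/(-3145)) = -4789*1/4877 + 3398/(-1/3145) = -4789/4877 + 3398*(-3145) = -4789/4877 - 10686710 = -52119089459/4877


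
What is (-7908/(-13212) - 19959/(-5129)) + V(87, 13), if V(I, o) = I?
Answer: 516646393/5647029 ≈ 91.490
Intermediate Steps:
(-7908/(-13212) - 19959/(-5129)) + V(87, 13) = (-7908/(-13212) - 19959/(-5129)) + 87 = (-7908*(-1/13212) - 19959*(-1/5129)) + 87 = (659/1101 + 19959/5129) + 87 = 25354870/5647029 + 87 = 516646393/5647029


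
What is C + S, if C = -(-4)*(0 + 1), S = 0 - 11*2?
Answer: -18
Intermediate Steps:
S = -22 (S = 0 - 22 = -22)
C = 4 (C = -(-4) = -2*(-2) = 4)
C + S = 4 - 22 = -18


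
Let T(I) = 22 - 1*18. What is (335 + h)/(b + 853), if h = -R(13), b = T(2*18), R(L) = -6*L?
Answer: 413/857 ≈ 0.48191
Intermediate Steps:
T(I) = 4 (T(I) = 22 - 18 = 4)
b = 4
h = 78 (h = -(-6)*13 = -1*(-78) = 78)
(335 + h)/(b + 853) = (335 + 78)/(4 + 853) = 413/857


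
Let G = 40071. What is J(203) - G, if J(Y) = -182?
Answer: -40253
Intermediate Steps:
J(203) - G = -182 - 1*40071 = -182 - 40071 = -40253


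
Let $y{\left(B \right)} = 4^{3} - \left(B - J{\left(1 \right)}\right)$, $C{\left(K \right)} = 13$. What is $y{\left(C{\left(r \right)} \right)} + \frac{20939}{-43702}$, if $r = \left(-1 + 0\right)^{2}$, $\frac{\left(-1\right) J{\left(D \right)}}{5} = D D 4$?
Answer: $\frac{1333823}{43702} \approx 30.521$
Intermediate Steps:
$J{\left(D \right)} = - 20 D^{2}$ ($J{\left(D \right)} = - 5 D D 4 = - 5 D^{2} \cdot 4 = - 5 \cdot 4 D^{2} = - 20 D^{2}$)
$r = 1$ ($r = \left(-1\right)^{2} = 1$)
$y{\left(B \right)} = 44 - B$ ($y{\left(B \right)} = 4^{3} - \left(20 + B\right) = 64 - \left(20 + B\right) = 44 - B$)
$y{\left(C{\left(r \right)} \right)} + \frac{20939}{-43702} = \left(44 - 13\right) + \frac{20939}{-43702} = \left(44 - 13\right) + 20939 \left(- \frac{1}{43702}\right) = 31 - \frac{20939}{43702} = \frac{1333823}{43702}$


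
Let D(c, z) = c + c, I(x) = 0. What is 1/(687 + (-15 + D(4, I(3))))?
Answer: 1/680 ≈ 0.0014706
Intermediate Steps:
D(c, z) = 2*c
1/(687 + (-15 + D(4, I(3)))) = 1/(687 + (-15 + 2*4)) = 1/(687 + (-15 + 8)) = 1/(687 - 7) = 1/680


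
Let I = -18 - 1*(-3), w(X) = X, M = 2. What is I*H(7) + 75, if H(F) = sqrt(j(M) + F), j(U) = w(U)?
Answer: 30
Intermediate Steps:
j(U) = U
H(F) = sqrt(2 + F)
I = -15 (I = -18 + 3 = -15)
I*H(7) + 75 = -15*sqrt(2 + 7) + 75 = -15*sqrt(9) + 75 = -15*3 + 75 = -45 + 75 = 30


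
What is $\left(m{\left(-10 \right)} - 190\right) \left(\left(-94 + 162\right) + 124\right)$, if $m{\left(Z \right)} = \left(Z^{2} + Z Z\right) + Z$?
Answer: $0$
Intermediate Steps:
$m{\left(Z \right)} = Z + 2 Z^{2}$ ($m{\left(Z \right)} = \left(Z^{2} + Z^{2}\right) + Z = 2 Z^{2} + Z = Z + 2 Z^{2}$)
$\left(m{\left(-10 \right)} - 190\right) \left(\left(-94 + 162\right) + 124\right) = \left(- 10 \left(1 + 2 \left(-10\right)\right) - 190\right) \left(\left(-94 + 162\right) + 124\right) = \left(- 10 \left(1 - 20\right) - 190\right) \left(68 + 124\right) = \left(\left(-10\right) \left(-19\right) - 190\right) 192 = \left(190 - 190\right) 192 = 0 \cdot 192 = 0$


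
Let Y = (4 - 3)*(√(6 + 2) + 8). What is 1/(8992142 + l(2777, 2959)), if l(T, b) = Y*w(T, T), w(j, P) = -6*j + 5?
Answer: 4429443/39238820757902 + 16657*√2/39238820757902 ≈ 1.1348e-7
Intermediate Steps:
w(j, P) = 5 - 6*j
Y = 8 + 2*√2 (Y = 1*(√8 + 8) = 1*(2*√2 + 8) = 1*(8 + 2*√2) = 8 + 2*√2 ≈ 10.828)
l(T, b) = (5 - 6*T)*(8 + 2*√2) (l(T, b) = (8 + 2*√2)*(5 - 6*T) = (5 - 6*T)*(8 + 2*√2))
1/(8992142 + l(2777, 2959)) = 1/(8992142 - 2*(-5 + 6*2777)*(4 + √2)) = 1/(8992142 - 2*(-5 + 16662)*(4 + √2)) = 1/(8992142 - 2*16657*(4 + √2)) = 1/(8992142 + (-133256 - 33314*√2)) = 1/(8858886 - 33314*√2)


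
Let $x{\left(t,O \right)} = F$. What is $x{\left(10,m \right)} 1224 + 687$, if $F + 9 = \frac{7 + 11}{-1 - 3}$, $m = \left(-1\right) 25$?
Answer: $-15837$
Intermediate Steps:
$m = -25$
$F = - \frac{27}{2}$ ($F = -9 + \frac{7 + 11}{-1 - 3} = -9 + \frac{18}{-4} = -9 + 18 \left(- \frac{1}{4}\right) = -9 - \frac{9}{2} = - \frac{27}{2} \approx -13.5$)
$x{\left(t,O \right)} = - \frac{27}{2}$
$x{\left(10,m \right)} 1224 + 687 = \left(- \frac{27}{2}\right) 1224 + 687 = -16524 + 687 = -15837$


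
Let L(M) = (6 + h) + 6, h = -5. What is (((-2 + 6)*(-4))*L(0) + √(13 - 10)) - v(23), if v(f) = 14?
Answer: -126 + √3 ≈ -124.27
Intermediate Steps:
L(M) = 7 (L(M) = (6 - 5) + 6 = 1 + 6 = 7)
(((-2 + 6)*(-4))*L(0) + √(13 - 10)) - v(23) = (((-2 + 6)*(-4))*7 + √(13 - 10)) - 1*14 = ((4*(-4))*7 + √3) - 14 = (-16*7 + √3) - 14 = (-112 + √3) - 14 = -126 + √3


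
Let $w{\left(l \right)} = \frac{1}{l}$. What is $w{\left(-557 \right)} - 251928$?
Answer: $- \frac{140323897}{557} \approx -2.5193 \cdot 10^{5}$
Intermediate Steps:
$w{\left(-557 \right)} - 251928 = \frac{1}{-557} - 251928 = - \frac{1}{557} - 251928 = - \frac{140323897}{557}$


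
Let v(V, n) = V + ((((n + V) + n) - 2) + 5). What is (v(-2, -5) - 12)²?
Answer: 529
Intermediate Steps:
v(V, n) = 3 + 2*V + 2*n (v(V, n) = V + ((((V + n) + n) - 2) + 5) = V + (((V + 2*n) - 2) + 5) = V + ((-2 + V + 2*n) + 5) = V + (3 + V + 2*n) = 3 + 2*V + 2*n)
(v(-2, -5) - 12)² = ((3 + 2*(-2) + 2*(-5)) - 12)² = ((3 - 4 - 10) - 12)² = (-11 - 12)² = (-23)² = 529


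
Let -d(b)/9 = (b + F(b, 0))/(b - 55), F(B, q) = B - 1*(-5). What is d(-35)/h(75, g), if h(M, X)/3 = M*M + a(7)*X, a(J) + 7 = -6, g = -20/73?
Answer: -949/2465310 ≈ -0.00038494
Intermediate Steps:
F(B, q) = 5 + B (F(B, q) = B + 5 = 5 + B)
g = -20/73 (g = -20*1/73 = -20/73 ≈ -0.27397)
a(J) = -13 (a(J) = -7 - 6 = -13)
d(b) = -9*(5 + 2*b)/(-55 + b) (d(b) = -9*(b + (5 + b))/(b - 55) = -9*(5 + 2*b)/(-55 + b))
h(M, X) = -39*X + 3*M**2 (h(M, X) = 3*(M*M - 13*X) = 3*(M**2 - 13*X) = -39*X + 3*M**2)
d(-35)/h(75, g) = (9*(-5 - 2*(-35))/(-55 - 35))/(-39*(-20/73) + 3*75**2) = (9*(-5 + 70)/(-90))/(780/73 + 3*5625) = (9*(-1/90)*65)/(780/73 + 16875) = -13/(2*1232655/73) = -13/2*73/1232655 = -949/2465310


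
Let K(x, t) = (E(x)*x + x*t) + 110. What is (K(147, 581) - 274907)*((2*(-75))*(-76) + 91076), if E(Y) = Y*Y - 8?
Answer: 305988929532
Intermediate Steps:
E(Y) = -8 + Y² (E(Y) = Y² - 8 = -8 + Y²)
K(x, t) = 110 + t*x + x*(-8 + x²) (K(x, t) = ((-8 + x²)*x + x*t) + 110 = (x*(-8 + x²) + t*x) + 110 = (t*x + x*(-8 + x²)) + 110 = 110 + t*x + x*(-8 + x²))
(K(147, 581) - 274907)*((2*(-75))*(-76) + 91076) = ((110 + 581*147 + 147*(-8 + 147²)) - 274907)*((2*(-75))*(-76) + 91076) = ((110 + 85407 + 147*(-8 + 21609)) - 274907)*(-150*(-76) + 91076) = ((110 + 85407 + 147*21601) - 274907)*(11400 + 91076) = ((110 + 85407 + 3175347) - 274907)*102476 = (3260864 - 274907)*102476 = 2985957*102476 = 305988929532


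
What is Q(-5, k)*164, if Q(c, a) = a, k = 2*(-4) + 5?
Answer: -492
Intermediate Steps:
k = -3 (k = -8 + 5 = -3)
Q(-5, k)*164 = -3*164 = -492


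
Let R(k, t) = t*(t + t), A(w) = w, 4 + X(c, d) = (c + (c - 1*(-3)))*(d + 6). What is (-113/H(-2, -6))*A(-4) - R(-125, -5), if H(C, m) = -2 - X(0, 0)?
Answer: -313/4 ≈ -78.250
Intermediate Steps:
X(c, d) = -4 + (3 + 2*c)*(6 + d) (X(c, d) = -4 + (c + (c - 1*(-3)))*(d + 6) = -4 + (c + (c + 3))*(6 + d) = -4 + (c + (3 + c))*(6 + d) = -4 + (3 + 2*c)*(6 + d))
H(C, m) = -16 (H(C, m) = -2 - (14 + 3*0 + 12*0 + 2*0*0) = -2 - (14 + 0 + 0 + 0) = -2 - 1*14 = -2 - 14 = -16)
R(k, t) = 2*t² (R(k, t) = t*(2*t) = 2*t²)
(-113/H(-2, -6))*A(-4) - R(-125, -5) = -113/(-16)*(-4) - 2*(-5)² = -113*(-1/16)*(-4) - 2*25 = (113/16)*(-4) - 1*50 = -113/4 - 50 = -313/4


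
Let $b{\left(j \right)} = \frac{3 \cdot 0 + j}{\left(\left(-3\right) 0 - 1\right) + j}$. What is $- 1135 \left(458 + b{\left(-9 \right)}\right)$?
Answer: $- \frac{1041703}{2} \approx -5.2085 \cdot 10^{5}$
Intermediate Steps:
$b{\left(j \right)} = \frac{j}{-1 + j}$ ($b{\left(j \right)} = \frac{0 + j}{\left(0 - 1\right) + j} = \frac{j}{-1 + j}$)
$- 1135 \left(458 + b{\left(-9 \right)}\right) = - 1135 \left(458 - \frac{9}{-1 - 9}\right) = - 1135 \left(458 - \frac{9}{-10}\right) = - 1135 \left(458 - - \frac{9}{10}\right) = - 1135 \left(458 + \frac{9}{10}\right) = \left(-1135\right) \frac{4589}{10} = - \frac{1041703}{2}$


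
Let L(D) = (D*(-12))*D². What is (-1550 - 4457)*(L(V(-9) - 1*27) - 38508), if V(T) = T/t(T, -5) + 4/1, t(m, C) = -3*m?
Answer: -6159745996/9 ≈ -6.8442e+8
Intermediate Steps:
V(T) = 11/3 (V(T) = T/((-3*T)) + 4/1 = T*(-1/(3*T)) + 4*1 = -⅓ + 4 = 11/3)
L(D) = -12*D³ (L(D) = (-12*D)*D² = -12*D³)
(-1550 - 4457)*(L(V(-9) - 1*27) - 38508) = (-1550 - 4457)*(-12*(11/3 - 1*27)³ - 38508) = -6007*(-12*(11/3 - 27)³ - 38508) = -6007*(-12*(-70/3)³ - 38508) = -6007*(-12*(-343000/27) - 38508) = -6007*(1372000/9 - 38508) = -6007*1025428/9 = -6159745996/9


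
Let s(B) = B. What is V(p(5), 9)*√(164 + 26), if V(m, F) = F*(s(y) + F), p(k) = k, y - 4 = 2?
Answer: 135*√190 ≈ 1860.8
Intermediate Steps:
y = 6 (y = 4 + 2 = 6)
V(m, F) = F*(6 + F)
V(p(5), 9)*√(164 + 26) = (9*(6 + 9))*√(164 + 26) = (9*15)*√190 = 135*√190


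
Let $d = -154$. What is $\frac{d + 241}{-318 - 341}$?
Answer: $- \frac{87}{659} \approx -0.13202$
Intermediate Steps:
$\frac{d + 241}{-318 - 341} = \frac{-154 + 241}{-318 - 341} = \frac{87}{-659} = 87 \left(- \frac{1}{659}\right) = - \frac{87}{659}$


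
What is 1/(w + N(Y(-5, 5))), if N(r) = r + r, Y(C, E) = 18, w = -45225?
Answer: -1/45189 ≈ -2.2129e-5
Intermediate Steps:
N(r) = 2*r
1/(w + N(Y(-5, 5))) = 1/(-45225 + 2*18) = 1/(-45225 + 36) = 1/(-45189) = -1/45189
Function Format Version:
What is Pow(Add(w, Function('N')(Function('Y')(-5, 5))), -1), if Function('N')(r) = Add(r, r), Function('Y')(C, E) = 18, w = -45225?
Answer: Rational(-1, 45189) ≈ -2.2129e-5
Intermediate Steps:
Function('N')(r) = Mul(2, r)
Pow(Add(w, Function('N')(Function('Y')(-5, 5))), -1) = Pow(Add(-45225, Mul(2, 18)), -1) = Pow(Add(-45225, 36), -1) = Pow(-45189, -1) = Rational(-1, 45189)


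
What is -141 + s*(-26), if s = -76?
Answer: 1835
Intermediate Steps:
-141 + s*(-26) = -141 - 76*(-26) = -141 + 1976 = 1835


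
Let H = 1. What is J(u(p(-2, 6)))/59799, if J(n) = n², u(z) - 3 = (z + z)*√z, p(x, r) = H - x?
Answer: 39/19933 + 12*√3/19933 ≈ 0.0029993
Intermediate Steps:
p(x, r) = 1 - x
u(z) = 3 + 2*z^(3/2) (u(z) = 3 + (z + z)*√z = 3 + (2*z)*√z = 3 + 2*z^(3/2))
J(u(p(-2, 6)))/59799 = (3 + 2*(1 - 1*(-2))^(3/2))²/59799 = (3 + 2*(1 + 2)^(3/2))²*(1/59799) = (3 + 2*3^(3/2))²*(1/59799) = (3 + 2*(3*√3))²*(1/59799) = (3 + 6*√3)²*(1/59799) = (3 + 6*√3)²/59799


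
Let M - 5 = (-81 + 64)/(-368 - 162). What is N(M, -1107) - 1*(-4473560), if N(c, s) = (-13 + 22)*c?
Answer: 2371010803/530 ≈ 4.4736e+6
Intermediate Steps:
M = 2667/530 (M = 5 + (-81 + 64)/(-368 - 162) = 5 - 17/(-530) = 5 - 17*(-1/530) = 5 + 17/530 = 2667/530 ≈ 5.0321)
N(c, s) = 9*c
N(M, -1107) - 1*(-4473560) = 9*(2667/530) - 1*(-4473560) = 24003/530 + 4473560 = 2371010803/530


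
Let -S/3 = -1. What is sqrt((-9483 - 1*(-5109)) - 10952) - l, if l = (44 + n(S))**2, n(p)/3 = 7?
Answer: -4225 + I*sqrt(15326) ≈ -4225.0 + 123.8*I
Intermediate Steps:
S = 3 (S = -3*(-1) = 3)
n(p) = 21 (n(p) = 3*7 = 21)
l = 4225 (l = (44 + 21)**2 = 65**2 = 4225)
sqrt((-9483 - 1*(-5109)) - 10952) - l = sqrt((-9483 - 1*(-5109)) - 10952) - 1*4225 = sqrt((-9483 + 5109) - 10952) - 4225 = sqrt(-4374 - 10952) - 4225 = sqrt(-15326) - 4225 = I*sqrt(15326) - 4225 = -4225 + I*sqrt(15326)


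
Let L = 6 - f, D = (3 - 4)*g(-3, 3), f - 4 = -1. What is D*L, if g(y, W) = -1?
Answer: 3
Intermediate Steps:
f = 3 (f = 4 - 1 = 3)
D = 1 (D = (3 - 4)*(-1) = -1*(-1) = 1)
L = 3 (L = 6 - 1*3 = 6 - 3 = 3)
D*L = 1*3 = 3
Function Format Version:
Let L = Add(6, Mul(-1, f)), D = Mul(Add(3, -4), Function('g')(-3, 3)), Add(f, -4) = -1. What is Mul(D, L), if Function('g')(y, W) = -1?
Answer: 3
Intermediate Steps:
f = 3 (f = Add(4, -1) = 3)
D = 1 (D = Mul(Add(3, -4), -1) = Mul(-1, -1) = 1)
L = 3 (L = Add(6, Mul(-1, 3)) = Add(6, -3) = 3)
Mul(D, L) = Mul(1, 3) = 3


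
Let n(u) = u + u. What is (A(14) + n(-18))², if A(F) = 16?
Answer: 400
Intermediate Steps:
n(u) = 2*u
(A(14) + n(-18))² = (16 + 2*(-18))² = (16 - 36)² = (-20)² = 400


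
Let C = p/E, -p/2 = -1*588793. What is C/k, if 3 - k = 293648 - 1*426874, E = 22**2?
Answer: 588793/32241418 ≈ 0.018262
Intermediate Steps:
p = 1177586 (p = -(-2)*588793 = -2*(-588793) = 1177586)
E = 484
C = 588793/242 (C = 1177586/484 = 1177586*(1/484) = 588793/242 ≈ 2433.0)
k = 133229 (k = 3 - (293648 - 1*426874) = 3 - (293648 - 426874) = 3 - 1*(-133226) = 3 + 133226 = 133229)
C/k = (588793/242)/133229 = (588793/242)*(1/133229) = 588793/32241418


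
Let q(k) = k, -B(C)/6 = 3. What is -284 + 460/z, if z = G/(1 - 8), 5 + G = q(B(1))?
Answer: -144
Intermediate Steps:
B(C) = -18 (B(C) = -6*3 = -18)
G = -23 (G = -5 - 18 = -23)
z = 23/7 (z = -23/(1 - 8) = -23/(-7) = -23*(-1/7) = 23/7 ≈ 3.2857)
-284 + 460/z = -284 + 460/(23/7) = -284 + 460*(7/23) = -284 + 140 = -144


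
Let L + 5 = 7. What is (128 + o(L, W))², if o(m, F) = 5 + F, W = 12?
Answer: 21025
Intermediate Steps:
L = 2 (L = -5 + 7 = 2)
(128 + o(L, W))² = (128 + (5 + 12))² = (128 + 17)² = 145² = 21025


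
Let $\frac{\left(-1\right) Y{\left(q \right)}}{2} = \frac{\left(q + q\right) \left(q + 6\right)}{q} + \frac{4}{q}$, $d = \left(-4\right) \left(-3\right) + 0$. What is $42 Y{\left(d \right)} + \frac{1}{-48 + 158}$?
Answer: $- \frac{335719}{110} \approx -3052.0$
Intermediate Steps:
$d = 12$ ($d = 12 + 0 = 12$)
$Y{\left(q \right)} = -24 - \frac{8}{q} - 4 q$ ($Y{\left(q \right)} = - 2 \left(\frac{\left(q + q\right) \left(q + 6\right)}{q} + \frac{4}{q}\right) = - 2 \left(\frac{2 q \left(6 + q\right)}{q} + \frac{4}{q}\right) = - 2 \left(\left(12 + 2 q\right) + \frac{4}{q}\right) = - 2 \left(12 + 2 q + \frac{4}{q}\right) = -24 - \frac{8}{q} - 4 q$)
$42 Y{\left(d \right)} + \frac{1}{-48 + 158} = 42 \left(-24 - \frac{8}{12} - 48\right) + \frac{1}{-48 + 158} = 42 \left(-24 - \frac{2}{3} - 48\right) + \frac{1}{110} = 42 \left(- \frac{218}{3}\right) + \frac{1}{110} = -3052 + \frac{1}{110} = - \frac{335719}{110}$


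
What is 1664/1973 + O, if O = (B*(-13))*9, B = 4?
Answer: -921700/1973 ≈ -467.16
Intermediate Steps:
O = -468 (O = (4*(-13))*9 = -52*9 = -468)
1664/1973 + O = 1664/1973 - 468 = -921700/1973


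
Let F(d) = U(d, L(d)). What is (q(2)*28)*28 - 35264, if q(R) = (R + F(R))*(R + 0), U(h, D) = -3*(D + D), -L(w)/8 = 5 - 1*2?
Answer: 193664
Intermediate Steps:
L(w) = -24 (L(w) = -8*(5 - 1*2) = -8*(5 - 2) = -8*3 = -24)
U(h, D) = -6*D
F(d) = 144 (F(d) = -6*(-24) = 144)
q(R) = R*(144 + R) (q(R) = (R + 144)*(R + 0) = (144 + R)*R = R*(144 + R))
(q(2)*28)*28 - 35264 = ((2*(144 + 2))*28)*28 - 35264 = ((2*146)*28)*28 - 35264 = (292*28)*28 - 35264 = 8176*28 - 35264 = 228928 - 35264 = 193664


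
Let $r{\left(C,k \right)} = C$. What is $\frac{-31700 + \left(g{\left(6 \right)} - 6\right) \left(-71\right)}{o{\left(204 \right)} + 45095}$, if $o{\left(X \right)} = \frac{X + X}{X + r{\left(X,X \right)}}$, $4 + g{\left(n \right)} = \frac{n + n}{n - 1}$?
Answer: $- \frac{25967}{37580} \approx -0.69098$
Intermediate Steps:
$g{\left(n \right)} = -4 + \frac{2 n}{-1 + n}$ ($g{\left(n \right)} = -4 + \frac{n + n}{n - 1} = -4 + \frac{2 n}{-1 + n}$)
$o{\left(X \right)} = 1$ ($o{\left(X \right)} = \frac{X + X}{X + X} = \frac{2 X}{2 X} = 2 X \frac{1}{2 X} = 1$)
$\frac{-31700 + \left(g{\left(6 \right)} - 6\right) \left(-71\right)}{o{\left(204 \right)} + 45095} = \frac{-31700 + \left(\frac{2 \left(2 - 6\right)}{-1 + 6} - 6\right) \left(-71\right)}{1 + 45095} = \frac{-31700 + \left(\frac{2 \left(2 - 6\right)}{5} - 6\right) \left(-71\right)}{45096} = \left(-31700 + \left(2 \cdot \frac{1}{5} \left(-4\right) - 6\right) \left(-71\right)\right) \frac{1}{45096} = \left(-31700 + \left(- \frac{8}{5} - 6\right) \left(-71\right)\right) \frac{1}{45096} = \left(-31700 - - \frac{2698}{5}\right) \frac{1}{45096} = \left(-31700 + \frac{2698}{5}\right) \frac{1}{45096} = \left(- \frac{155802}{5}\right) \frac{1}{45096} = - \frac{25967}{37580}$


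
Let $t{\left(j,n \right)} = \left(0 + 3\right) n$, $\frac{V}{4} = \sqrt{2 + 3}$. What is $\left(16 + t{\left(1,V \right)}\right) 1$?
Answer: $16 + 12 \sqrt{5} \approx 42.833$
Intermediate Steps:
$V = 4 \sqrt{5}$ ($V = 4 \sqrt{2 + 3} = 4 \sqrt{5} \approx 8.9443$)
$t{\left(j,n \right)} = 3 n$
$\left(16 + t{\left(1,V \right)}\right) 1 = \left(16 + 3 \cdot 4 \sqrt{5}\right) 1 = \left(16 + 12 \sqrt{5}\right) 1 = 16 + 12 \sqrt{5}$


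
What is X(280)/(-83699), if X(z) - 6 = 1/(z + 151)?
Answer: -2587/36074269 ≈ -7.1713e-5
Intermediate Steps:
X(z) = 6 + 1/(151 + z) (X(z) = 6 + 1/(z + 151) = 6 + 1/(151 + z))
X(280)/(-83699) = ((907 + 6*280)/(151 + 280))/(-83699) = ((907 + 1680)/431)*(-1/83699) = ((1/431)*2587)*(-1/83699) = (2587/431)*(-1/83699) = -2587/36074269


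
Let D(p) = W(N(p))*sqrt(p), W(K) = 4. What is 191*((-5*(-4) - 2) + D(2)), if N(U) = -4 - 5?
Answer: 3438 + 764*sqrt(2) ≈ 4518.5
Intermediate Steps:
N(U) = -9
D(p) = 4*sqrt(p)
191*((-5*(-4) - 2) + D(2)) = 191*((-5*(-4) - 2) + 4*sqrt(2)) = 191*((20 - 2) + 4*sqrt(2)) = 191*(18 + 4*sqrt(2)) = 3438 + 764*sqrt(2)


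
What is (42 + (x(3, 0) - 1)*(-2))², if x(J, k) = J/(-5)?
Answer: 51076/25 ≈ 2043.0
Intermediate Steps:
x(J, k) = -J/5 (x(J, k) = J*(-⅕) = -J/5)
(42 + (x(3, 0) - 1)*(-2))² = (42 + (-⅕*3 - 1)*(-2))² = (42 + (-⅗ - 1)*(-2))² = (42 - 8/5*(-2))² = (42 + 16/5)² = (226/5)² = 51076/25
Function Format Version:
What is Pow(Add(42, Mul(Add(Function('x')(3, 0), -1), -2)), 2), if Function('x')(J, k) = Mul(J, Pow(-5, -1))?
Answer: Rational(51076, 25) ≈ 2043.0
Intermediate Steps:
Function('x')(J, k) = Mul(Rational(-1, 5), J) (Function('x')(J, k) = Mul(J, Rational(-1, 5)) = Mul(Rational(-1, 5), J))
Pow(Add(42, Mul(Add(Function('x')(3, 0), -1), -2)), 2) = Pow(Add(42, Mul(Add(Mul(Rational(-1, 5), 3), -1), -2)), 2) = Pow(Add(42, Mul(Add(Rational(-3, 5), -1), -2)), 2) = Pow(Add(42, Mul(Rational(-8, 5), -2)), 2) = Pow(Add(42, Rational(16, 5)), 2) = Pow(Rational(226, 5), 2) = Rational(51076, 25)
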